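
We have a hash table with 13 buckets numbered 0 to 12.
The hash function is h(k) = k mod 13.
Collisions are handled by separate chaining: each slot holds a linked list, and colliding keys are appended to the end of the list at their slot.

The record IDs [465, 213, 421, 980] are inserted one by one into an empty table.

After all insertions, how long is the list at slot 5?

3

465 → bucket 10
213 → bucket 5
421 → bucket 5 (collision)
980 → bucket 5 (collision)
Final buckets:
0: —
1: —
2: —
3: —
4: —
5: 213 -> 421 -> 980
6: —
7: —
8: —
9: —
10: 465
11: —
12: —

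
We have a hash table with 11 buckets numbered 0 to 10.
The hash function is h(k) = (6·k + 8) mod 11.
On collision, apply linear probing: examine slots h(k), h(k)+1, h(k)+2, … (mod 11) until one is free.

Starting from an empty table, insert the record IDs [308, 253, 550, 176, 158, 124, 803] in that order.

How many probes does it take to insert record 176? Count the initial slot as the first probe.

4

308: h=8 → slot 8
253: h=8, probe 8,9 → slot 9
550: h=8, probe 8,9,10 → slot 10
176: h=8, probe 8,9,10,0 → slot 0
158: h=10, probe 10,0,1 → slot 1
124: h=4 → slot 4
803: h=8, probe 8,9,10,0,1,2 → slot 2
Table: [176, 158, 803, -, 124, -, -, -, 308, 253, 550]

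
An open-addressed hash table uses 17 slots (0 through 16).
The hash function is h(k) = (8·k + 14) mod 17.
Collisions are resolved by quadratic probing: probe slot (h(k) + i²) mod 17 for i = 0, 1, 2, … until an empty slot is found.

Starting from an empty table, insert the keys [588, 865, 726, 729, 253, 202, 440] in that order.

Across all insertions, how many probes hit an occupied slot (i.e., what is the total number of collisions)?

10

588 hashes to 9; slot 9 is free => place at 9.
865 hashes to 15; slot 15 is free => place at 15.
726 hashes to 8; slot 8 is free => place at 8.
729 hashes to 15; 15 taken => place at 16.
253 hashes to 15; 15,16 taken => place at 2.
202 hashes to 15; 15,16,2 taken => place at 7.
440 hashes to 15; 15,16,2,7 taken => place at 14.
Table: [—, —, 253, —, —, —, —, 202, 726, 588, —, —, —, —, 440, 865, 729]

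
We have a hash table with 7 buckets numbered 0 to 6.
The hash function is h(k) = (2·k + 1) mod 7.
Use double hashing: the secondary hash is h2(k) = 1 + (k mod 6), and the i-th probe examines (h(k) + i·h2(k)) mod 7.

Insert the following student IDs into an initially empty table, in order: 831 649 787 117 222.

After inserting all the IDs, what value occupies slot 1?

117

831: h=4 => slot 4
649: h=4, h2=2, probe 4,6 => slot 6
787: h=0 => slot 0
117: h=4, h2=4, probe 4,1 => slot 1
222: h=4, h2=1, probe 4,5 => slot 5
Table: [787, 117, ∅, ∅, 831, 222, 649]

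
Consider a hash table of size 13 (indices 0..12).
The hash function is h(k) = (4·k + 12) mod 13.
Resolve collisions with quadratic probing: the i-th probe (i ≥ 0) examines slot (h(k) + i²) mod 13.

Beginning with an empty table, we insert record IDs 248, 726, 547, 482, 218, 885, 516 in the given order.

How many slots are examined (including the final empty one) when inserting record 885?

248: h=3 → slot 3
726: h=4 → slot 4
547: h=3, probe 3,4,7 → slot 7
482: h=3, probe 3,4,7,12 → slot 12
218: h=0 → slot 0
885: h=3, probe 3,4,7,12,6 → slot 6
516: h=9 → slot 9
Table: [218, ., ., 248, 726, ., 885, 547, ., 516, ., ., 482]

5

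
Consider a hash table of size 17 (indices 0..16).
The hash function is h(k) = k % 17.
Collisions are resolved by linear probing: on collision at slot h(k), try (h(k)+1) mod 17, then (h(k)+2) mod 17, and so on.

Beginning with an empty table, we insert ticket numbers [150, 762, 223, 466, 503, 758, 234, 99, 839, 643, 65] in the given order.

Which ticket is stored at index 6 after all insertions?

839

Insert 150: h=14, slot 14 empty => index 14.
Insert 762: h=14, slot 14 occupied => index 15.
Insert 223: h=2, slot 2 empty => index 2.
Insert 466: h=7, slot 7 empty => index 7.
Insert 503: h=10, slot 10 empty => index 10.
Insert 758: h=10, slot 10 occupied => index 11.
Insert 234: h=13, slot 13 empty => index 13.
Insert 99: h=14, slots 14,15 occupied => index 16.
Insert 839: h=6, slot 6 empty => index 6.
Insert 643: h=14, slots 14,15,16 occupied => index 0.
Insert 65: h=14, slots 14,15,16,0 occupied => index 1.
Table: [643, 65, 223, -, -, -, 839, 466, -, -, 503, 758, -, 234, 150, 762, 99]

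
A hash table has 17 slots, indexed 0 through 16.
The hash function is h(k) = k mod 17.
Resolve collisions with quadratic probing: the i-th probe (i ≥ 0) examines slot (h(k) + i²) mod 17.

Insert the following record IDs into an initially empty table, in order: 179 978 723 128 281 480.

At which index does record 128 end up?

179 hashes to 9; slot 9 is free => place at 9.
978 hashes to 9; 9 taken => place at 10.
723 hashes to 9; 9,10 taken => place at 13.
128 hashes to 9; 9,10,13 taken => place at 1.
281 hashes to 9; 9,10,13,1 taken => place at 8.
480 hashes to 4; slot 4 is free => place at 4.
Table: [∅, 128, ∅, ∅, 480, ∅, ∅, ∅, 281, 179, 978, ∅, ∅, 723, ∅, ∅, ∅]

1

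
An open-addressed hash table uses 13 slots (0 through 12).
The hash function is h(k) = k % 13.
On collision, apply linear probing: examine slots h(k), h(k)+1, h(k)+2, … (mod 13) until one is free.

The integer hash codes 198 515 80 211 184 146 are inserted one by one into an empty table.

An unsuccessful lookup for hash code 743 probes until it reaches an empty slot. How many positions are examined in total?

6

198: h=3 => slot 3
515: h=8 => slot 8
80: h=2 => slot 2
211: h=3, probe 3,4 => slot 4
184: h=2, probe 2,3,4,5 => slot 5
146: h=3, probe 3,4,5,6 => slot 6
Table: [-, -, 80, 198, 211, 184, 146, -, 515, -, -, -, -]
Lookup 743: h=2, probe 2,3,4,5,6,7 → slot 7 empty, not found.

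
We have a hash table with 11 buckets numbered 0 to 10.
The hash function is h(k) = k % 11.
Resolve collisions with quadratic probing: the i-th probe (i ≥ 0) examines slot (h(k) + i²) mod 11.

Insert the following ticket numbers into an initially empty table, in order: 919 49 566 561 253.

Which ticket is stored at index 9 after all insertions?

566

919: h=6 -> slot 6
49: h=5 -> slot 5
566: h=5, probe 5,6,9 -> slot 9
561: h=0 -> slot 0
253: h=0, probe 0,1 -> slot 1
Table: [561, 253, -, -, -, 49, 919, -, -, 566, -]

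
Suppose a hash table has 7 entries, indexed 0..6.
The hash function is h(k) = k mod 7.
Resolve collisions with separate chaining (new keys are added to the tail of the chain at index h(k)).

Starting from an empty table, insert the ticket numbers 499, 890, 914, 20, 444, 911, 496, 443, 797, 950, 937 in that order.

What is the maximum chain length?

499 → bucket 2
890 → bucket 1
914 → bucket 4
20 → bucket 6
444 → bucket 3
911 → bucket 1 (collision)
496 → bucket 6 (collision)
443 → bucket 2 (collision)
797 → bucket 6 (collision)
950 → bucket 5
937 → bucket 6 (collision)
Final buckets:
0: ∅
1: 890 -> 911
2: 499 -> 443
3: 444
4: 914
5: 950
6: 20 -> 496 -> 797 -> 937

4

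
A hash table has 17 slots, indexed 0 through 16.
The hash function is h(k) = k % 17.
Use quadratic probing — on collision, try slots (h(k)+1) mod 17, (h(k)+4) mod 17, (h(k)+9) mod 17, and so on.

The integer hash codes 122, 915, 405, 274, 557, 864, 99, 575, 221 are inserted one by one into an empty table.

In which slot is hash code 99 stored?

122 hashes to 3; slot 3 is free => place at 3.
915 hashes to 14; slot 14 is free => place at 14.
405 hashes to 14; 14 taken => place at 15.
274 hashes to 2; slot 2 is free => place at 2.
557 hashes to 13; slot 13 is free => place at 13.
864 hashes to 14; 14,15 taken => place at 1.
99 hashes to 14; 14,15,1 taken => place at 6.
575 hashes to 14; 14,15,1,6,13 taken => place at 5.
221 hashes to 0; slot 0 is free => place at 0.
Table: [221, 864, 274, 122, ., 575, 99, ., ., ., ., ., ., 557, 915, 405, .]

6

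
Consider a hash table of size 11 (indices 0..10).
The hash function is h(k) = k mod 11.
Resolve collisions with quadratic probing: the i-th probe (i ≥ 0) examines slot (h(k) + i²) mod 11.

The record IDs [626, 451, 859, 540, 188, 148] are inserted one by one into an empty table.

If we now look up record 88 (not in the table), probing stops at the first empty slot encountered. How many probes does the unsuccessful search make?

626 hashes to 10; slot 10 is free → place at 10.
451 hashes to 0; slot 0 is free → place at 0.
859 hashes to 1; slot 1 is free → place at 1.
540 hashes to 1; 1 taken → place at 2.
188 hashes to 1; 1,2 taken → place at 5.
148 hashes to 5; 5 taken → place at 6.
Table: [451, 859, 540, _, _, 188, 148, _, _, _, 626]
Lookup 88: h=0, probe 0,1,4 → slot 4 empty, not found.

3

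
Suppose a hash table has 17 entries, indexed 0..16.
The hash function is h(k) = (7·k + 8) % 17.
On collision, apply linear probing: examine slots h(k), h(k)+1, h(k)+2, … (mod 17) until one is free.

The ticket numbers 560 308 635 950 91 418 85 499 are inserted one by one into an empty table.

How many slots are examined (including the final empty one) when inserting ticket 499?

560 hashes to 1; slot 1 is free → place at 1.
308 hashes to 5; slot 5 is free → place at 5.
635 hashes to 16; slot 16 is free → place at 16.
950 hashes to 11; slot 11 is free → place at 11.
91 hashes to 16; 16 taken → place at 0.
418 hashes to 10; slot 10 is free → place at 10.
85 hashes to 8; slot 8 is free → place at 8.
499 hashes to 16; 16,0,1 taken → place at 2.
Table: [91, 560, 499, ∅, ∅, 308, ∅, ∅, 85, ∅, 418, 950, ∅, ∅, ∅, ∅, 635]

4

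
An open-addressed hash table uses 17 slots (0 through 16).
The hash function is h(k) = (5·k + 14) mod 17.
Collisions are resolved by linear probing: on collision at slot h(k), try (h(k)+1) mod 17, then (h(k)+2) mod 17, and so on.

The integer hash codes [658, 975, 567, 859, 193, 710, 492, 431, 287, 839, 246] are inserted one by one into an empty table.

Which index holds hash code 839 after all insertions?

658 hashes to 6; slot 6 is free -> place at 6.
975 hashes to 10; slot 10 is free -> place at 10.
567 hashes to 10; 10 taken -> place at 11.
859 hashes to 8; slot 8 is free -> place at 8.
193 hashes to 10; 10,11 taken -> place at 12.
710 hashes to 11; 11,12 taken -> place at 13.
492 hashes to 9; slot 9 is free -> place at 9.
431 hashes to 10; 10,11,12,13 taken -> place at 14.
287 hashes to 4; slot 4 is free -> place at 4.
839 hashes to 10; 10,11,12,13,14 taken -> place at 15.
246 hashes to 3; slot 3 is free -> place at 3.
Table: [-, -, -, 246, 287, -, 658, -, 859, 492, 975, 567, 193, 710, 431, 839, -]

15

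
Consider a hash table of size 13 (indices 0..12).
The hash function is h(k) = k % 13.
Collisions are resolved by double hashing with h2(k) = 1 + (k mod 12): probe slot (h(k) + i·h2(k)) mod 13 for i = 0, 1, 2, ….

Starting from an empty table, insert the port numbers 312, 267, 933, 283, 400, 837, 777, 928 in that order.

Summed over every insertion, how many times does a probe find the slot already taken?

312 hashes to 0; slot 0 is free => place at 0.
267 hashes to 7; slot 7 is free => place at 7.
933 hashes to 10; slot 10 is free => place at 10.
283 hashes to 10, h2=8; 10 taken => place at 5.
400 hashes to 10, h2=5; 10 taken => place at 2.
837 hashes to 5, h2=10; 5,2 taken => place at 12.
777 hashes to 10, h2=10; 10,7 taken => place at 4.
928 hashes to 5, h2=5; 5,10,2,7,12,4 taken => place at 9.
Table: [312, _, 400, _, 777, 283, _, 267, _, 928, 933, _, 837]

12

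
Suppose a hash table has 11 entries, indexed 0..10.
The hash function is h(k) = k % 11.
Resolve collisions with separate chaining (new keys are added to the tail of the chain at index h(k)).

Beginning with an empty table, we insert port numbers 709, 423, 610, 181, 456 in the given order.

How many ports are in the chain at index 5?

5

709 → bucket 5
423 → bucket 5 (collision)
610 → bucket 5 (collision)
181 → bucket 5 (collision)
456 → bucket 5 (collision)
Final buckets:
0: ∅
1: ∅
2: ∅
3: ∅
4: ∅
5: 709 -> 423 -> 610 -> 181 -> 456
6: ∅
7: ∅
8: ∅
9: ∅
10: ∅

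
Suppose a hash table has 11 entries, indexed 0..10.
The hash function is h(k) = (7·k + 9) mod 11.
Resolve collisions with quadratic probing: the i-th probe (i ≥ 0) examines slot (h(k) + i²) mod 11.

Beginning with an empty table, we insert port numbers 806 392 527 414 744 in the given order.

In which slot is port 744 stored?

806 hashes to 8; slot 8 is free → place at 8.
392 hashes to 3; slot 3 is free → place at 3.
527 hashes to 2; slot 2 is free → place at 2.
414 hashes to 3; 3 taken → place at 4.
744 hashes to 3; 3,4 taken → place at 7.
Table: [—, —, 527, 392, 414, —, —, 744, 806, —, —]

7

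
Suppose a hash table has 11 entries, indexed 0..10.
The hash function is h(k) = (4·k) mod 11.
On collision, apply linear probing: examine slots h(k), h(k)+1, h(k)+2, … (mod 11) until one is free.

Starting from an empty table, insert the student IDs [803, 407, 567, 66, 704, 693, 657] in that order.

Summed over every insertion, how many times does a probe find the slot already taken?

13

803: h=0 -> slot 0
407: h=0, probe 0,1 -> slot 1
567: h=2 -> slot 2
66: h=0, probe 0,1,2,3 -> slot 3
704: h=0, probe 0,1,2,3,4 -> slot 4
693: h=0, probe 0,1,2,3,4,5 -> slot 5
657: h=10 -> slot 10
Table: [803, 407, 567, 66, 704, 693, ., ., ., ., 657]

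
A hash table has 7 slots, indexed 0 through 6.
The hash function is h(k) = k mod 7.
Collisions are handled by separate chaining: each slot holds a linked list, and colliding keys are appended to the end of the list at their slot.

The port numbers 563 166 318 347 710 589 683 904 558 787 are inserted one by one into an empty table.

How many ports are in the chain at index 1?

563 -> bucket 3
166 -> bucket 5
318 -> bucket 3 (collision)
347 -> bucket 4
710 -> bucket 3 (collision)
589 -> bucket 1
683 -> bucket 4 (collision)
904 -> bucket 1 (collision)
558 -> bucket 5 (collision)
787 -> bucket 3 (collision)
Final buckets:
0: ∅
1: 589 -> 904
2: ∅
3: 563 -> 318 -> 710 -> 787
4: 347 -> 683
5: 166 -> 558
6: ∅

2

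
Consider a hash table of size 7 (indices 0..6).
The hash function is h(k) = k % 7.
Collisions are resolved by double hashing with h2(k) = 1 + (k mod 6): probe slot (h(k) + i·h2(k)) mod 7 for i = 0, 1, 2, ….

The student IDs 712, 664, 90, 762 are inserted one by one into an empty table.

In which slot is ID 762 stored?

1

712 hashes to 5; slot 5 is free → place at 5.
664 hashes to 6; slot 6 is free → place at 6.
90 hashes to 6, h2=1; 6 taken → place at 0.
762 hashes to 6, h2=1; 6,0 taken → place at 1.
Table: [90, 762, —, —, —, 712, 664]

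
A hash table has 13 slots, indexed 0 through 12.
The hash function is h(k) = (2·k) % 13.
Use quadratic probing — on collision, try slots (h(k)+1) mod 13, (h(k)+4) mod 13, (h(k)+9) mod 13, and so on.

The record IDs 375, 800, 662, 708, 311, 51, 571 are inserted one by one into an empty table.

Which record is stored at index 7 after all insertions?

51

375 hashes to 9; slot 9 is free → place at 9.
800 hashes to 1; slot 1 is free → place at 1.
662 hashes to 11; slot 11 is free → place at 11.
708 hashes to 12; slot 12 is free → place at 12.
311 hashes to 11; 11,12 taken → place at 2.
51 hashes to 11; 11,12,2 taken → place at 7.
571 hashes to 11; 11,12,2,7,1 taken → place at 10.
Table: [∅, 800, 311, ∅, ∅, ∅, ∅, 51, ∅, 375, 571, 662, 708]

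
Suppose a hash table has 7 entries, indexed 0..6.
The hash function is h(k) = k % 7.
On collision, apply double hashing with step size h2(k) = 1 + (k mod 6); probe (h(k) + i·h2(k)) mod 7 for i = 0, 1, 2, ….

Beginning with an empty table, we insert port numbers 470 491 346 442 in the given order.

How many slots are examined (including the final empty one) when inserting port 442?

2

Insert 470: h=1, slot 1 empty -> index 1.
Insert 491: h=1, h2=6, slot 1 occupied -> index 0.
Insert 346: h=3, slot 3 empty -> index 3.
Insert 442: h=1, h2=5, slot 1 occupied -> index 6.
Table: [491, 470, ∅, 346, ∅, ∅, 442]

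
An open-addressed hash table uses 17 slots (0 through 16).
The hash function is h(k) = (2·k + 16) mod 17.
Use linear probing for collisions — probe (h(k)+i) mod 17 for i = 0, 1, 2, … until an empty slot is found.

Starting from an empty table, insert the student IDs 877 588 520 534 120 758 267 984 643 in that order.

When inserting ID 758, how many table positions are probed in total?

877: h=2 => slot 2
588: h=2, probe 2,3 => slot 3
520: h=2, probe 2,3,4 => slot 4
534: h=13 => slot 13
120: h=1 => slot 1
758: h=2, probe 2,3,4,5 => slot 5
267: h=6 => slot 6
984: h=12 => slot 12
643: h=10 => slot 10
Table: [-, 120, 877, 588, 520, 758, 267, -, -, -, 643, -, 984, 534, -, -, -]

4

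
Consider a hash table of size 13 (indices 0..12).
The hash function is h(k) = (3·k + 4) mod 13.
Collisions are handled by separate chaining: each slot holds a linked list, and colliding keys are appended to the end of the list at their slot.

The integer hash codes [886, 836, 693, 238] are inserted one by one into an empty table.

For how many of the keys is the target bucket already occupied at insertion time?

886 → bucket 10
836 → bucket 3
693 → bucket 3 (collision)
238 → bucket 3 (collision)
Final buckets:
0: _
1: _
2: _
3: 836 -> 693 -> 238
4: _
5: _
6: _
7: _
8: _
9: _
10: 886
11: _
12: _

2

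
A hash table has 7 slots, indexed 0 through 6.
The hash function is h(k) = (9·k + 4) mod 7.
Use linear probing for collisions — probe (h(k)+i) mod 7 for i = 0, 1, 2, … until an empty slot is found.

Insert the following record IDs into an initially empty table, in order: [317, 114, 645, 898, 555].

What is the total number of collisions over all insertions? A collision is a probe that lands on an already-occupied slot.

6

Insert 317: h=1, slot 1 empty => index 1.
Insert 114: h=1, slot 1 occupied => index 2.
Insert 645: h=6, slot 6 empty => index 6.
Insert 898: h=1, slots 1,2 occupied => index 3.
Insert 555: h=1, slots 1,2,3 occupied => index 4.
Table: [∅, 317, 114, 898, 555, ∅, 645]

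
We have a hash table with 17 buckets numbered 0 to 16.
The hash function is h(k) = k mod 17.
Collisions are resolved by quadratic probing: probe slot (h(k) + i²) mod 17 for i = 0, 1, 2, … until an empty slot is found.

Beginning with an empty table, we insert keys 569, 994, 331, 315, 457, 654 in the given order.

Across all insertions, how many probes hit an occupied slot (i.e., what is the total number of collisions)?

569 hashes to 8; slot 8 is free -> place at 8.
994 hashes to 8; 8 taken -> place at 9.
331 hashes to 8; 8,9 taken -> place at 12.
315 hashes to 9; 9 taken -> place at 10.
457 hashes to 15; slot 15 is free -> place at 15.
654 hashes to 8; 8,9,12 taken -> place at 0.
Table: [654, _, _, _, _, _, _, _, 569, 994, 315, _, 331, _, _, 457, _]

7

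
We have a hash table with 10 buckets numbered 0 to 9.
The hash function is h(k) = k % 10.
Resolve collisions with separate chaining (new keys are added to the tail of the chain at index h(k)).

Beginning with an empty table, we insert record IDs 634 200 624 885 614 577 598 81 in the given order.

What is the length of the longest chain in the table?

3

634 → bucket 4
200 → bucket 0
624 → bucket 4 (collision)
885 → bucket 5
614 → bucket 4 (collision)
577 → bucket 7
598 → bucket 8
81 → bucket 1
Final buckets:
0: 200
1: 81
2: .
3: .
4: 634 -> 624 -> 614
5: 885
6: .
7: 577
8: 598
9: .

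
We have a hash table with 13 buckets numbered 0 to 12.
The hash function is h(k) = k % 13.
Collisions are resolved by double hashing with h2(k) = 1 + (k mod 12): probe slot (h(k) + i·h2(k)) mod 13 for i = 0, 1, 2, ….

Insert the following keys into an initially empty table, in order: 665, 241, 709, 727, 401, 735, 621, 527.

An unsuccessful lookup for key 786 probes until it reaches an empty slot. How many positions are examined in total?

Insert 665: h=2, slot 2 empty => index 2.
Insert 241: h=7, slot 7 empty => index 7.
Insert 709: h=7, h2=2, slot 7 occupied => index 9.
Insert 727: h=12, slot 12 empty => index 12.
Insert 401: h=11, slot 11 empty => index 11.
Insert 735: h=7, h2=4, slots 7,11,2 occupied => index 6.
Insert 621: h=10, slot 10 empty => index 10.
Insert 527: h=7, h2=12, slots 7,6 occupied => index 5.
Table: [_, _, 665, _, _, 527, 735, 241, _, 709, 621, 401, 727]
Lookup 786: h=6, h2=7, probe 6,0 → slot 0 empty, not found.

2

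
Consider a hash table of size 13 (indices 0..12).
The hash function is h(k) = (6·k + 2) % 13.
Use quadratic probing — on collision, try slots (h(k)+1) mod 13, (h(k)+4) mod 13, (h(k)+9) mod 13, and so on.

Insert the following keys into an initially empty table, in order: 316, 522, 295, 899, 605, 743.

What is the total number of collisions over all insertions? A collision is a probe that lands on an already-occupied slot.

4

316: h=0 => slot 0
522: h=1 => slot 1
295: h=4 => slot 4
899: h=1, probe 1,2 => slot 2
605: h=5 => slot 5
743: h=1, probe 1,2,5,10 => slot 10
Table: [316, 522, 899, ∅, 295, 605, ∅, ∅, ∅, ∅, 743, ∅, ∅]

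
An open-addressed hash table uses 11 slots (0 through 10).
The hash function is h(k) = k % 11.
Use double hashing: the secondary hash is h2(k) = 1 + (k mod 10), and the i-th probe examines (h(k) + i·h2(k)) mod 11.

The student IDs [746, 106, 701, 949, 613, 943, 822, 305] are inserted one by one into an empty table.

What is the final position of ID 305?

746 hashes to 9; slot 9 is free -> place at 9.
106 hashes to 7; slot 7 is free -> place at 7.
701 hashes to 8; slot 8 is free -> place at 8.
949 hashes to 3; slot 3 is free -> place at 3.
613 hashes to 8, h2=4; 8 taken -> place at 1.
943 hashes to 8, h2=4; 8,1 taken -> place at 5.
822 hashes to 8, h2=3; 8 taken -> place at 0.
305 hashes to 8, h2=6; 8,3,9 taken -> place at 4.
Table: [822, 613, -, 949, 305, 943, -, 106, 701, 746, -]

4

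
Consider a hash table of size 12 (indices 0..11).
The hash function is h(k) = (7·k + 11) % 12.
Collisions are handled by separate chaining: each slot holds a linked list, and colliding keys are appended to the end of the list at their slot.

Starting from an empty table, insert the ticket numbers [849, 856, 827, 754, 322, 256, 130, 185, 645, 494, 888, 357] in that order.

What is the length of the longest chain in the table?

3

849 → bucket 2
856 → bucket 3
827 → bucket 4
754 → bucket 9
322 → bucket 9 (collision)
256 → bucket 3 (collision)
130 → bucket 9 (collision)
185 → bucket 10
645 → bucket 2 (collision)
494 → bucket 1
888 → bucket 11
357 → bucket 2 (collision)
Final buckets:
0: ∅
1: 494
2: 849 -> 645 -> 357
3: 856 -> 256
4: 827
5: ∅
6: ∅
7: ∅
8: ∅
9: 754 -> 322 -> 130
10: 185
11: 888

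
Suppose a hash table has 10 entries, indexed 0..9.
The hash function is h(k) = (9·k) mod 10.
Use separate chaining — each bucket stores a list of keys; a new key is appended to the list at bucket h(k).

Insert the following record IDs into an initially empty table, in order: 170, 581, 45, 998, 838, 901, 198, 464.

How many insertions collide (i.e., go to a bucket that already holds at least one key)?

170 → bucket 0
581 → bucket 9
45 → bucket 5
998 → bucket 2
838 → bucket 2 (collision)
901 → bucket 9 (collision)
198 → bucket 2 (collision)
464 → bucket 6
Final buckets:
0: 170
1: .
2: 998 -> 838 -> 198
3: .
4: .
5: 45
6: 464
7: .
8: .
9: 581 -> 901

3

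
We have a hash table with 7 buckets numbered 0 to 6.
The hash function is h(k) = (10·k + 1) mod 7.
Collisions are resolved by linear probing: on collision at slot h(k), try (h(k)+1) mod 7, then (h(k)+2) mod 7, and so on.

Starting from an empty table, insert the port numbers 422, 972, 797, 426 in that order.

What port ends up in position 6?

422 hashes to 0; slot 0 is free => place at 0.
972 hashes to 5; slot 5 is free => place at 5.
797 hashes to 5; 5 taken => place at 6.
426 hashes to 5; 5,6,0 taken => place at 1.
Table: [422, 426, -, -, -, 972, 797]

797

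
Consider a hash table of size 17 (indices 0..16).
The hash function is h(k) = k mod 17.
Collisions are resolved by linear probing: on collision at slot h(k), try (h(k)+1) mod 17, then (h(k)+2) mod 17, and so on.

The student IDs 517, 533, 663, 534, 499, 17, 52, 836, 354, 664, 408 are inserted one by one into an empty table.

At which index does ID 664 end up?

4

Insert 517: h=7, slot 7 empty => index 7.
Insert 533: h=6, slot 6 empty => index 6.
Insert 663: h=0, slot 0 empty => index 0.
Insert 534: h=7, slot 7 occupied => index 8.
Insert 499: h=6, slots 6,7,8 occupied => index 9.
Insert 17: h=0, slot 0 occupied => index 1.
Insert 52: h=1, slot 1 occupied => index 2.
Insert 836: h=3, slot 3 empty => index 3.
Insert 354: h=14, slot 14 empty => index 14.
Insert 664: h=1, slots 1,2,3 occupied => index 4.
Insert 408: h=0, slots 0,1,2,3,4 occupied => index 5.
Table: [663, 17, 52, 836, 664, 408, 533, 517, 534, 499, -, -, -, -, 354, -, -]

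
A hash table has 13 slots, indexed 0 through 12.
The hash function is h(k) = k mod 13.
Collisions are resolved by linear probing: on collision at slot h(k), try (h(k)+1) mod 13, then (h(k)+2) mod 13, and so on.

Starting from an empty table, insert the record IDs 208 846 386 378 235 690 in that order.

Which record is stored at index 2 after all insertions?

378

208 hashes to 0; slot 0 is free → place at 0.
846 hashes to 1; slot 1 is free → place at 1.
386 hashes to 9; slot 9 is free → place at 9.
378 hashes to 1; 1 taken → place at 2.
235 hashes to 1; 1,2 taken → place at 3.
690 hashes to 1; 1,2,3 taken → place at 4.
Table: [208, 846, 378, 235, 690, ., ., ., ., 386, ., ., .]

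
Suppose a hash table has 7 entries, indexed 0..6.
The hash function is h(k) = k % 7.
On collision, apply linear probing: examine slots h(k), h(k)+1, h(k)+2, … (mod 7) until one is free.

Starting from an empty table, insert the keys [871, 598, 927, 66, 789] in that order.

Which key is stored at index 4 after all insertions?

Insert 871: h=3, slot 3 empty → index 3.
Insert 598: h=3, slot 3 occupied → index 4.
Insert 927: h=3, slots 3,4 occupied → index 5.
Insert 66: h=3, slots 3,4,5 occupied → index 6.
Insert 789: h=5, slots 5,6 occupied → index 0.
Table: [789, -, -, 871, 598, 927, 66]

598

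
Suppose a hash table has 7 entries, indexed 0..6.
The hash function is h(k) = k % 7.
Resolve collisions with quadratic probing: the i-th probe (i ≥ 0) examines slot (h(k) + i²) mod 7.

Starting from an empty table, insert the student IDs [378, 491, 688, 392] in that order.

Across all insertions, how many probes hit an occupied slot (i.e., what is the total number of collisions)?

2

378 hashes to 0; slot 0 is free => place at 0.
491 hashes to 1; slot 1 is free => place at 1.
688 hashes to 2; slot 2 is free => place at 2.
392 hashes to 0; 0,1 taken => place at 4.
Table: [378, 491, 688, —, 392, —, —]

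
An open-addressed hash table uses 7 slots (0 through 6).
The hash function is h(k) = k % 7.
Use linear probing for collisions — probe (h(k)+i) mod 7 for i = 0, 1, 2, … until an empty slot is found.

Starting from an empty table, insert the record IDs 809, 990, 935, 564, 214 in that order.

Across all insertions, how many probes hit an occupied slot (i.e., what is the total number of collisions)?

809 hashes to 4; slot 4 is free -> place at 4.
990 hashes to 3; slot 3 is free -> place at 3.
935 hashes to 4; 4 taken -> place at 5.
564 hashes to 4; 4,5 taken -> place at 6.
214 hashes to 4; 4,5,6 taken -> place at 0.
Table: [214, _, _, 990, 809, 935, 564]

6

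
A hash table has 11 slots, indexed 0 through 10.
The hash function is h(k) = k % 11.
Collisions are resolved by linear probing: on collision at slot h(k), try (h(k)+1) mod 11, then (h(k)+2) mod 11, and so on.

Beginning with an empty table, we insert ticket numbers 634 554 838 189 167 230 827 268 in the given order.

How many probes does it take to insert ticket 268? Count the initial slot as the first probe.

Insert 634: h=7, slot 7 empty → index 7.
Insert 554: h=4, slot 4 empty → index 4.
Insert 838: h=2, slot 2 empty → index 2.
Insert 189: h=2, slot 2 occupied → index 3.
Insert 167: h=2, slots 2,3,4 occupied → index 5.
Insert 230: h=10, slot 10 empty → index 10.
Insert 827: h=2, slots 2,3,4,5 occupied → index 6.
Insert 268: h=4, slots 4,5,6,7 occupied → index 8.
Table: [_, _, 838, 189, 554, 167, 827, 634, 268, _, 230]

5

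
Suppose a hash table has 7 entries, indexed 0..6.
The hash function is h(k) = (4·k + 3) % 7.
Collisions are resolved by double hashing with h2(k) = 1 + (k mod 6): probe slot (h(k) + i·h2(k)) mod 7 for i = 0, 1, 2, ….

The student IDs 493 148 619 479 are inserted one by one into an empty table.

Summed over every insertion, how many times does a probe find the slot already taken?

3

493 hashes to 1; slot 1 is free => place at 1.
148 hashes to 0; slot 0 is free => place at 0.
619 hashes to 1, h2=2; 1 taken => place at 3.
479 hashes to 1, h2=6; 1,0 taken => place at 6.
Table: [148, 493, _, 619, _, _, 479]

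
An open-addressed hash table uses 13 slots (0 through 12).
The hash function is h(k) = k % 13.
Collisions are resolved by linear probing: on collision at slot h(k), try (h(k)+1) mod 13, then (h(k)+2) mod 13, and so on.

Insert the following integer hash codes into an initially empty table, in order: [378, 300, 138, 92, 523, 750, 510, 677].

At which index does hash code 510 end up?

Insert 378: h=1, slot 1 empty => index 1.
Insert 300: h=1, slot 1 occupied => index 2.
Insert 138: h=8, slot 8 empty => index 8.
Insert 92: h=1, slots 1,2 occupied => index 3.
Insert 523: h=3, slot 3 occupied => index 4.
Insert 750: h=9, slot 9 empty => index 9.
Insert 510: h=3, slots 3,4 occupied => index 5.
Insert 677: h=1, slots 1,2,3,4,5 occupied => index 6.
Table: [., 378, 300, 92, 523, 510, 677, ., 138, 750, ., ., .]

5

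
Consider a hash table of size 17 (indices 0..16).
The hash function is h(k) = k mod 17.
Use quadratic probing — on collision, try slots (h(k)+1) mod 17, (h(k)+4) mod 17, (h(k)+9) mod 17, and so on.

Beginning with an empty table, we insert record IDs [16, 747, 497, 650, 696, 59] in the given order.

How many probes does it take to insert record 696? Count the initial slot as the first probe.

16 hashes to 16; slot 16 is free -> place at 16.
747 hashes to 16; 16 taken -> place at 0.
497 hashes to 4; slot 4 is free -> place at 4.
650 hashes to 4; 4 taken -> place at 5.
696 hashes to 16; 16,0 taken -> place at 3.
59 hashes to 8; slot 8 is free -> place at 8.
Table: [747, _, _, 696, 497, 650, _, _, 59, _, _, _, _, _, _, _, 16]

3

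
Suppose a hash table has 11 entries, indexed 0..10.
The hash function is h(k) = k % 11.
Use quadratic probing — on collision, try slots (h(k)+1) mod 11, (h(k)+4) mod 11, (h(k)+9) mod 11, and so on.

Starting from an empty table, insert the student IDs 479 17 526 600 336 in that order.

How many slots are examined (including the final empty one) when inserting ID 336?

479 hashes to 6; slot 6 is free -> place at 6.
17 hashes to 6; 6 taken -> place at 7.
526 hashes to 9; slot 9 is free -> place at 9.
600 hashes to 6; 6,7 taken -> place at 10.
336 hashes to 6; 6,7,10 taken -> place at 4.
Table: [_, _, _, _, 336, _, 479, 17, _, 526, 600]

4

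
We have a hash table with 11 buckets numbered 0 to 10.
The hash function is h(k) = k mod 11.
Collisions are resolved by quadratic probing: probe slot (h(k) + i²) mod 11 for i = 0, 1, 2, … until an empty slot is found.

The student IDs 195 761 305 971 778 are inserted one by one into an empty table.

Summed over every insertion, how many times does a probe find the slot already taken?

3

Insert 195: h=8, slot 8 empty → index 8.
Insert 761: h=2, slot 2 empty → index 2.
Insert 305: h=8, slot 8 occupied → index 9.
Insert 971: h=3, slot 3 empty → index 3.
Insert 778: h=8, slots 8,9 occupied → index 1.
Table: [∅, 778, 761, 971, ∅, ∅, ∅, ∅, 195, 305, ∅]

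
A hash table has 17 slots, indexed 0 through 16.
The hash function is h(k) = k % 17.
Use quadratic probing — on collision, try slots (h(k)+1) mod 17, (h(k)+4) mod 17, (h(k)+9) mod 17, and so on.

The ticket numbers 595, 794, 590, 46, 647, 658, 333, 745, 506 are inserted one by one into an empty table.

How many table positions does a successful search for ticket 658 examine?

4

595 hashes to 0; slot 0 is free => place at 0.
794 hashes to 12; slot 12 is free => place at 12.
590 hashes to 12; 12 taken => place at 13.
46 hashes to 12; 12,13 taken => place at 16.
647 hashes to 1; slot 1 is free => place at 1.
658 hashes to 12; 12,13,16 taken => place at 4.
333 hashes to 10; slot 10 is free => place at 10.
745 hashes to 14; slot 14 is free => place at 14.
506 hashes to 13; 13,14,0 taken => place at 5.
Table: [595, 647, -, -, 658, 506, -, -, -, -, 333, -, 794, 590, 745, -, 46]
Lookup 658: h=12, probe 12,13,16,4 → found at 4.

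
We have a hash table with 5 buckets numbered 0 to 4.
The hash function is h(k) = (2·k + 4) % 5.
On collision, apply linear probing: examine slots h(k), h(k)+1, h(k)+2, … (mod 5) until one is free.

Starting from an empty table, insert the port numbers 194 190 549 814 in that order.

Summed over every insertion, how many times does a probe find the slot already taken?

4

Insert 194: h=2, slot 2 empty -> index 2.
Insert 190: h=4, slot 4 empty -> index 4.
Insert 549: h=2, slot 2 occupied -> index 3.
Insert 814: h=2, slots 2,3,4 occupied -> index 0.
Table: [814, ., 194, 549, 190]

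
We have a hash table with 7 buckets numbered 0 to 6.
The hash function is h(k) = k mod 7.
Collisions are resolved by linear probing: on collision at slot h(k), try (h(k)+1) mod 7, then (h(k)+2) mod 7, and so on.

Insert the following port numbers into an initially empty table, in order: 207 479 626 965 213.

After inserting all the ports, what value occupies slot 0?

213

207: h=4 -> slot 4
479: h=3 -> slot 3
626: h=3, probe 3,4,5 -> slot 5
965: h=6 -> slot 6
213: h=3, probe 3,4,5,6,0 -> slot 0
Table: [213, ∅, ∅, 479, 207, 626, 965]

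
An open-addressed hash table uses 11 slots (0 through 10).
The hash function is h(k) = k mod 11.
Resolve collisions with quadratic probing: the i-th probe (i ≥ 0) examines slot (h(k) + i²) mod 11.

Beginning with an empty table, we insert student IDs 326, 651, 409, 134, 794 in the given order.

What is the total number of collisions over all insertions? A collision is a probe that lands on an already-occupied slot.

326 hashes to 7; slot 7 is free → place at 7.
651 hashes to 2; slot 2 is free → place at 2.
409 hashes to 2; 2 taken → place at 3.
134 hashes to 2; 2,3 taken → place at 6.
794 hashes to 2; 2,3,6 taken → place at 0.
Table: [794, ∅, 651, 409, ∅, ∅, 134, 326, ∅, ∅, ∅]

6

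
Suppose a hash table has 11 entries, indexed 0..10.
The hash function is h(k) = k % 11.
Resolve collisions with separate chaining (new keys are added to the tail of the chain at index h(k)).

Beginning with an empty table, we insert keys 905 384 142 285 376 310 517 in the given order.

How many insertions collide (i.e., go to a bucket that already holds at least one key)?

3

Insert 905: h=3, bucket 3 empty -> new chain.
Insert 384: h=10, bucket 10 empty -> new chain.
Insert 142: h=10, bucket 10 nonempty -> append to chain.
Insert 285: h=10, bucket 10 nonempty -> append to chain.
Insert 376: h=2, bucket 2 empty -> new chain.
Insert 310: h=2, bucket 2 nonempty -> append to chain.
Insert 517: h=0, bucket 0 empty -> new chain.
Final buckets:
0: 517
1: —
2: 376 -> 310
3: 905
4: —
5: —
6: —
7: —
8: —
9: —
10: 384 -> 142 -> 285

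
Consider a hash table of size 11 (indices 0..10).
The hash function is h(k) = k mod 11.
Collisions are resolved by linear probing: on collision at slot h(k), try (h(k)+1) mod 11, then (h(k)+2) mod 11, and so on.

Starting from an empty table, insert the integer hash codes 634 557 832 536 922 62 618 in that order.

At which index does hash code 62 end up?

Insert 634: h=7, slot 7 empty → index 7.
Insert 557: h=7, slot 7 occupied → index 8.
Insert 832: h=7, slots 7,8 occupied → index 9.
Insert 536: h=8, slots 8,9 occupied → index 10.
Insert 922: h=9, slots 9,10 occupied → index 0.
Insert 62: h=7, slots 7,8,9,10,0 occupied → index 1.
Insert 618: h=2, slot 2 empty → index 2.
Table: [922, 62, 618, —, —, —, —, 634, 557, 832, 536]

1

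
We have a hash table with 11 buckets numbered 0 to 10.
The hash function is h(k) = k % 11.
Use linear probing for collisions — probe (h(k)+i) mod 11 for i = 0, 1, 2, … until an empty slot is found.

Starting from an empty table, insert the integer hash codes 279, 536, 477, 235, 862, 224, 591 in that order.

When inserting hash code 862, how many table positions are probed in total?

279: h=4 -> slot 4
536: h=8 -> slot 8
477: h=4, probe 4,5 -> slot 5
235: h=4, probe 4,5,6 -> slot 6
862: h=4, probe 4,5,6,7 -> slot 7
224: h=4, probe 4,5,6,7,8,9 -> slot 9
591: h=8, probe 8,9,10 -> slot 10
Table: [_, _, _, _, 279, 477, 235, 862, 536, 224, 591]

4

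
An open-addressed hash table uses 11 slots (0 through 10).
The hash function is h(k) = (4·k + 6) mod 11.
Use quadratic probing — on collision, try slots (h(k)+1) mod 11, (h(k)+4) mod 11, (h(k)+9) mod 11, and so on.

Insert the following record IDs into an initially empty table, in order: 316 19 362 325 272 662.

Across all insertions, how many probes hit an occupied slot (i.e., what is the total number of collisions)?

3

316: h=5 => slot 5
19: h=5, probe 5,6 => slot 6
362: h=2 => slot 2
325: h=8 => slot 8
272: h=5, probe 5,6,9 => slot 9
662: h=3 => slot 3
Table: [∅, ∅, 362, 662, ∅, 316, 19, ∅, 325, 272, ∅]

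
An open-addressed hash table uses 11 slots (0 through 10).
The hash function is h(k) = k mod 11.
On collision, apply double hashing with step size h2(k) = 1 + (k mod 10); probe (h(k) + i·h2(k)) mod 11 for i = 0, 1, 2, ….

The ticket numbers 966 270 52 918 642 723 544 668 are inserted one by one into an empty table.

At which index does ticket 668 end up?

966 hashes to 9; slot 9 is free → place at 9.
270 hashes to 6; slot 6 is free → place at 6.
52 hashes to 8; slot 8 is free → place at 8.
918 hashes to 5; slot 5 is free → place at 5.
642 hashes to 4; slot 4 is free → place at 4.
723 hashes to 8, h2=4; 8 taken → place at 1.
544 hashes to 5, h2=5; 5 taken → place at 10.
668 hashes to 8, h2=9; 8,6,4 taken → place at 2.
Table: [—, 723, 668, —, 642, 918, 270, —, 52, 966, 544]

2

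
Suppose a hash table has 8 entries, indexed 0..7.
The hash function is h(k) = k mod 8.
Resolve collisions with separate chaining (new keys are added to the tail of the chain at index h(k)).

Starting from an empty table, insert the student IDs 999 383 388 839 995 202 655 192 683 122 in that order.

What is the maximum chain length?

Insert 999: h=7, bucket 7 empty → new chain.
Insert 383: h=7, bucket 7 nonempty → append to chain.
Insert 388: h=4, bucket 4 empty → new chain.
Insert 839: h=7, bucket 7 nonempty → append to chain.
Insert 995: h=3, bucket 3 empty → new chain.
Insert 202: h=2, bucket 2 empty → new chain.
Insert 655: h=7, bucket 7 nonempty → append to chain.
Insert 192: h=0, bucket 0 empty → new chain.
Insert 683: h=3, bucket 3 nonempty → append to chain.
Insert 122: h=2, bucket 2 nonempty → append to chain.
Final buckets:
0: 192
1: _
2: 202 -> 122
3: 995 -> 683
4: 388
5: _
6: _
7: 999 -> 383 -> 839 -> 655

4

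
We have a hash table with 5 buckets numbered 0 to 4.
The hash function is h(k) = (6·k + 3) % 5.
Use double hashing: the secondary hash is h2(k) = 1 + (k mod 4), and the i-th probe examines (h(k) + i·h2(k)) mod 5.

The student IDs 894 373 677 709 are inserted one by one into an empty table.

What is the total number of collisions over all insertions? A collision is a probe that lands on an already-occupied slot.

Insert 894: h=2, slot 2 empty -> index 2.
Insert 373: h=1, slot 1 empty -> index 1.
Insert 677: h=0, slot 0 empty -> index 0.
Insert 709: h=2, h2=2, slot 2 occupied -> index 4.
Table: [677, 373, 894, —, 709]

1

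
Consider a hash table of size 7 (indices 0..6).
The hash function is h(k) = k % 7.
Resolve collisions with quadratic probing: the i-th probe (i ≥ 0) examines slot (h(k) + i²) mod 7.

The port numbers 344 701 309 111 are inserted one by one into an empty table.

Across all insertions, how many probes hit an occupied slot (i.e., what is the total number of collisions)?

344: h=1 → slot 1
701: h=1, probe 1,2 → slot 2
309: h=1, probe 1,2,5 → slot 5
111: h=6 → slot 6
Table: [—, 344, 701, —, —, 309, 111]

3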